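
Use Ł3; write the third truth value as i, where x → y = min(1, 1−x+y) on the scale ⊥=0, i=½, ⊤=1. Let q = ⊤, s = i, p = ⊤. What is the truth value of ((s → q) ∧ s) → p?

s → q = i → ⊤ = ⊤  [min(1, 1−½+1)]
(s → q) ∧ s = ⊤ ∧ i = i
((s → q) ∧ s) → p = i → ⊤ = ⊤

⊤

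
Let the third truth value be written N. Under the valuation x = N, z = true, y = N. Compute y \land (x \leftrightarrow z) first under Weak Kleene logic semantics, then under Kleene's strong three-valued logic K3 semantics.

In Weak Kleene logic: x \leftrightarrow z = N \leftrightarrow true = N
y \land (x \leftrightarrow z) = N \land N = N
In Kleene's strong three-valued logic K3: x \leftrightarrow z = N \leftrightarrow true = N
y \land (x \leftrightarrow z) = N \land N = N

N; N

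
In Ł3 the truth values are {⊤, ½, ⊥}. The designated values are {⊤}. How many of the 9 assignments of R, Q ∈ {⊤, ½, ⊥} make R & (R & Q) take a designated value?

1

Designated under: (R=⊤, Q=⊤).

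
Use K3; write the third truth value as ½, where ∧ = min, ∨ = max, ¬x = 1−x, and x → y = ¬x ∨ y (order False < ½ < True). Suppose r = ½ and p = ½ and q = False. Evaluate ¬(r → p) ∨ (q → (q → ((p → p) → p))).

True

r → p = ½ → ½ = ½  [¬½ ∨ ½]
¬(r → p) = ¬½ = ½
p → p = ½ → ½ = ½
(p → p) → p = ½ → ½ = ½
q → ((p → p) → p) = False → ½ = True
q → (q → ((p → p) → p)) = False → True = True
¬(r → p) ∨ (q → (q → ((p → p) → p))) = ½ ∨ True = True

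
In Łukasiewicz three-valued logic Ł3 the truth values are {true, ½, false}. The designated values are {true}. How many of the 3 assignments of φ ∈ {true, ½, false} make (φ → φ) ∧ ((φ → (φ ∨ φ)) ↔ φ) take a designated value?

φ=true: true ✓
φ=½: ½ ·
φ=false: false ·

1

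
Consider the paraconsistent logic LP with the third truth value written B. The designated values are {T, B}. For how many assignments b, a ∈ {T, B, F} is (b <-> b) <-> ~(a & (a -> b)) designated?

8

Of the 9 assignments, 8 give a value in {T, B}.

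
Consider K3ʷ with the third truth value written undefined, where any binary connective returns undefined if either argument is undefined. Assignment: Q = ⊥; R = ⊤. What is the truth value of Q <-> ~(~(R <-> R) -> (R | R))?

⊤

R <-> R = ⊤ <-> ⊤ = ⊤
~(R <-> R) = ~⊤ = ⊥
R | R = ⊤ | ⊤ = ⊤
~(R <-> R) -> (R | R) = ⊥ -> ⊤ = ⊤
~(~(R <-> R) -> (R | R)) = ~⊤ = ⊥
Q <-> ~(~(R <-> R) -> (R | R)) = ⊥ <-> ⊥ = ⊤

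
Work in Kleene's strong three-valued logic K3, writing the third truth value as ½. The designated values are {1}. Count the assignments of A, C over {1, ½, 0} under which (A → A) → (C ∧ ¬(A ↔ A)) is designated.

0

Of the 9 assignments, 0 give a value in {1}.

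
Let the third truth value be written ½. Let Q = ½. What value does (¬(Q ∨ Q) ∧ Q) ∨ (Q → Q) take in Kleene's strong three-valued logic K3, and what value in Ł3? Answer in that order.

½; T

In Kleene's strong three-valued logic K3: Q ∨ Q = ½ ∨ ½ = ½
¬(Q ∨ Q) = ¬½ = ½
¬(Q ∨ Q) ∧ Q = ½ ∧ ½ = ½
Q → Q = ½ → ½ = ½  [¬½ ∨ ½]
(¬(Q ∨ Q) ∧ Q) ∨ (Q → Q) = ½ ∨ ½ = ½
In Ł3: Q ∨ Q = ½ ∨ ½ = ½
¬(Q ∨ Q) = ¬½ = ½
¬(Q ∨ Q) ∧ Q = ½ ∧ ½ = ½
Q → Q = ½ → ½ = T  [min(1, 1−½+½)]
(¬(Q ∨ Q) ∧ Q) ∨ (Q → Q) = ½ ∨ T = T
They differ because Kleene's strong three-valued logic K3 and Ł3 treat ½ differently under implication.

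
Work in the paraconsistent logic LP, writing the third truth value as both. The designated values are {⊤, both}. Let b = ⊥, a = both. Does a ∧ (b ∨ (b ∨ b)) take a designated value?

No

b ∨ b = ⊥ ∨ ⊥ = ⊥
b ∨ (b ∨ b) = ⊥ ∨ ⊥ = ⊥
a ∧ (b ∨ (b ∨ b)) = both ∧ ⊥ = ⊥
⊥ ∉ {⊤, both}.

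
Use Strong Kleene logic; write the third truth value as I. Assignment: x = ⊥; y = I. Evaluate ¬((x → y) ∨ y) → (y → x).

x → y = ⊥ → I = ⊤  [¬⊥ ∨ I]
(x → y) ∨ y = ⊤ ∨ I = ⊤
¬((x → y) ∨ y) = ¬⊤ = ⊥
y → x = I → ⊥ = I
¬((x → y) ∨ y) → (y → x) = ⊥ → I = ⊤

⊤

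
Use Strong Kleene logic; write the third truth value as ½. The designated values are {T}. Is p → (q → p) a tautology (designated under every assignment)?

Countermodel: p=½, q=T gives ½, which is not designated.

No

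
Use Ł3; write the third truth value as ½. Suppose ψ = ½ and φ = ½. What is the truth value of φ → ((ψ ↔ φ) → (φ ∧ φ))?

T

ψ ↔ φ = ½ ↔ ½ = T
φ ∧ φ = ½ ∧ ½ = ½
(ψ ↔ φ) → (φ ∧ φ) = T → ½ = ½
φ → ((ψ ↔ φ) → (φ ∧ φ)) = ½ → ½ = T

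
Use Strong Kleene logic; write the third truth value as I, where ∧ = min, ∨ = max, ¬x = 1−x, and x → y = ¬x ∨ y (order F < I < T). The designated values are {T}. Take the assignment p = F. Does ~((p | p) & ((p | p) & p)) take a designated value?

Yes

p | p = F | F = F
p | p = F | F = F
(p | p) & p = F & F = F
(p | p) & ((p | p) & p) = F & F = F
~((p | p) & ((p | p) & p)) = ~F = T
T ∈ {T}.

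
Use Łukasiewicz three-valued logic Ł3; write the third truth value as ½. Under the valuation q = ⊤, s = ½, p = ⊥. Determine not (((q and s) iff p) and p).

⊤

q and s = ⊤ and ½ = ½
(q and s) iff p = ½ iff ⊥ = ½  [1 − |½−0|]
((q and s) iff p) and p = ½ and ⊥ = ⊥
not (((q and s) iff p) and p) = not ⊥ = ⊤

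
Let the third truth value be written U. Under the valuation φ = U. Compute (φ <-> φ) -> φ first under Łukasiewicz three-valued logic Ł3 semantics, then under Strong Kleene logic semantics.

In Łukasiewicz three-valued logic Ł3: φ <-> φ = U <-> U = 1
(φ <-> φ) -> φ = 1 -> U = U
In Strong Kleene logic: φ <-> φ = U <-> U = U
(φ <-> φ) -> φ = U -> U = U  [~U | U]

U; U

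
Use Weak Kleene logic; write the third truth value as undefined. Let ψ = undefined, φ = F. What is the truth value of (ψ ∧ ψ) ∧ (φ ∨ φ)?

undefined

ψ ∧ ψ = undefined ∧ undefined = undefined
φ ∨ φ = F ∨ F = F
(ψ ∧ ψ) ∧ (φ ∨ φ) = undefined ∧ F = undefined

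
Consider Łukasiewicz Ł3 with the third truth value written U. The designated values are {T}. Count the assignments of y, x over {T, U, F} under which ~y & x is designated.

Designated under: (y=F, x=T).

1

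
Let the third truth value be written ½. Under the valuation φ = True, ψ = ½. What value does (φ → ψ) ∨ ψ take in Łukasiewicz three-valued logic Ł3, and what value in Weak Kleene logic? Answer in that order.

In Łukasiewicz three-valued logic Ł3: φ → ψ = True → ½ = ½  [min(1, 1−1+½)]
(φ → ψ) ∨ ψ = ½ ∨ ½ = ½
In Weak Kleene logic: φ → ψ = True → ½ = ½  [any arg is the third value ⇒ result is the third value]
(φ → ψ) ∨ ψ = ½ ∨ ½ = ½

½; ½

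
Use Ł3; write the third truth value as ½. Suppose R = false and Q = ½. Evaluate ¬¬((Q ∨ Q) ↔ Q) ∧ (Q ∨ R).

Q ∨ Q = ½ ∨ ½ = ½
(Q ∨ Q) ↔ Q = ½ ↔ ½ = true
¬((Q ∨ Q) ↔ Q) = ¬true = false
¬¬((Q ∨ Q) ↔ Q) = ¬false = true
Q ∨ R = ½ ∨ false = ½
¬¬((Q ∨ Q) ↔ Q) ∧ (Q ∨ R) = true ∧ ½ = ½

½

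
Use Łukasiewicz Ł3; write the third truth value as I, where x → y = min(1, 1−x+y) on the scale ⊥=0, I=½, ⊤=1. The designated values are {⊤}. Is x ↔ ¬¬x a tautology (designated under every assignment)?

Yes

Every assignment of x over {⊤, I, ⊥} gives a value in {⊤}.
In particular, with x=I: x ↔ ¬¬x = ⊤.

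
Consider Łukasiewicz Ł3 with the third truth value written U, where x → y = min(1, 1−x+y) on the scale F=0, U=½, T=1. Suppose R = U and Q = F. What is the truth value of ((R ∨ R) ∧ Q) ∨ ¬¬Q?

R ∨ R = U ∨ U = U
(R ∨ R) ∧ Q = U ∧ F = F
¬Q = ¬F = T
¬¬Q = ¬T = F
((R ∨ R) ∧ Q) ∨ ¬¬Q = F ∨ F = F

F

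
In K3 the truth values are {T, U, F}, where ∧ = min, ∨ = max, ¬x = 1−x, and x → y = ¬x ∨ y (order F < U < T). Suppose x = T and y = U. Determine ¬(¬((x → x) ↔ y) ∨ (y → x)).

x → x = T → T = T
(x → x) ↔ y = T ↔ U = U
¬((x → x) ↔ y) = ¬U = U
y → x = U → T = T  [¬U ∨ T]
¬((x → x) ↔ y) ∨ (y → x) = U ∨ T = T
¬(¬((x → x) ↔ y) ∨ (y → x)) = ¬T = F

F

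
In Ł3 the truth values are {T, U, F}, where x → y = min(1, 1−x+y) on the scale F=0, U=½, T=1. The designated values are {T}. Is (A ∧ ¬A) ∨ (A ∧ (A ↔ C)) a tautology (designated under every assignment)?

No

Countermodel: A=T, C=U gives U, which is not designated.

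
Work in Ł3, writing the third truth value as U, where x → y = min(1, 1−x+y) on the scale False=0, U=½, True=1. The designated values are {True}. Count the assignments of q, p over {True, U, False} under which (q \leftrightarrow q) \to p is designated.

3

Designated under: (q=True, p=True); (q=U, p=True); (q=False, p=True).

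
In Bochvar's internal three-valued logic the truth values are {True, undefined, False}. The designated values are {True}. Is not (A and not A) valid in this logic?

Countermodel: A=undefined gives undefined, which is not designated.

No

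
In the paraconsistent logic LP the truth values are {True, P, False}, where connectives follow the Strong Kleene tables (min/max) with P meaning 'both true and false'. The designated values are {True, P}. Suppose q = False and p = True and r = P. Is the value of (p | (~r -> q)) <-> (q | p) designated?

~r = ~P = P
~r -> q = P -> False = P
p | (~r -> q) = True | P = True
q | p = False | True = True
(p | (~r -> q)) <-> (q | p) = True <-> True = True
True ∈ {True, P}.

Yes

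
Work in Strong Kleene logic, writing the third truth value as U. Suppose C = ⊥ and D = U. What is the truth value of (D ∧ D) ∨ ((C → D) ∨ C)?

D ∧ D = U ∧ U = U
C → D = ⊥ → U = ⊤  [¬⊥ ∨ U]
(C → D) ∨ C = ⊤ ∨ ⊥ = ⊤
(D ∧ D) ∨ ((C → D) ∨ C) = U ∨ ⊤ = ⊤

⊤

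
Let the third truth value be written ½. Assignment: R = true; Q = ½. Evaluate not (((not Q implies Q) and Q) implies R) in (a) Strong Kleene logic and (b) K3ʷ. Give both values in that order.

false; ½

In Strong Kleene logic: not Q = not ½ = ½
not Q implies Q = ½ implies ½ = ½  [not ½ or ½]
(not Q implies Q) and Q = ½ and ½ = ½
((not Q implies Q) and Q) implies R = ½ implies true = true
not (((not Q implies Q) and Q) implies R) = not true = false
In K3ʷ: not Q = not ½ = ½
not Q implies Q = ½ implies ½ = ½
(not Q implies Q) and Q = ½ and ½ = ½
((not Q implies Q) and Q) implies R = ½ implies true = ½
not (((not Q implies Q) and Q) implies R) = not ½ = ½
They differ because Strong Kleene logic and K3ʷ treat ½ differently under the binary connectives.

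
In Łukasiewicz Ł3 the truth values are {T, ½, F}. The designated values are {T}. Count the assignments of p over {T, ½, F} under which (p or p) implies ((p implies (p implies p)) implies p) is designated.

3

p=T: T ✓
p=½: T ✓
p=F: T ✓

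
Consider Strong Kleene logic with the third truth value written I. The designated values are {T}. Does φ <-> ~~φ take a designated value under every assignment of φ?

Countermodel: φ=I gives I, which is not designated.

No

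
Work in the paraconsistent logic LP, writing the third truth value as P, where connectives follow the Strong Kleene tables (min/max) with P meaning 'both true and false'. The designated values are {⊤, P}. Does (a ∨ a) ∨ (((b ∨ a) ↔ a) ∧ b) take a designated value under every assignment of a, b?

No

Countermodel: a=⊥, b=⊤ gives ⊥, which is not designated.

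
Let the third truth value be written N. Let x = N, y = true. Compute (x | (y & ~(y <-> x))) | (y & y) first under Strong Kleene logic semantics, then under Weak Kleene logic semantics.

In Strong Kleene logic: y <-> x = true <-> N = N
~(y <-> x) = ~N = N
y & ~(y <-> x) = true & N = N
x | (y & ~(y <-> x)) = N | N = N
y & y = true & true = true
(x | (y & ~(y <-> x))) | (y & y) = N | true = true
In Weak Kleene logic: y <-> x = true <-> N = N
~(y <-> x) = ~N = N
y & ~(y <-> x) = true & N = N
x | (y & ~(y <-> x)) = N | N = N
y & y = true & true = true
(x | (y & ~(y <-> x))) | (y & y) = N | true = N
They differ because Strong Kleene logic and Weak Kleene logic treat N differently under the binary connectives.

true; N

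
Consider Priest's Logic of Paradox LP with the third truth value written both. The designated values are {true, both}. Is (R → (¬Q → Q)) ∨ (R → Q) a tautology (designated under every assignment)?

Countermodel: R=true, Q=false gives false, which is not designated.

No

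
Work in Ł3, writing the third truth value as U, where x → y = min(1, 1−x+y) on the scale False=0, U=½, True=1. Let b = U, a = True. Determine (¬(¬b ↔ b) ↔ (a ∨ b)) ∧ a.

¬b = ¬U = U
¬b ↔ b = U ↔ U = True  [1 − |½−½|]
¬(¬b ↔ b) = ¬True = False
a ∨ b = True ∨ U = True
¬(¬b ↔ b) ↔ (a ∨ b) = False ↔ True = False
(¬(¬b ↔ b) ↔ (a ∨ b)) ∧ a = False ∧ True = False

False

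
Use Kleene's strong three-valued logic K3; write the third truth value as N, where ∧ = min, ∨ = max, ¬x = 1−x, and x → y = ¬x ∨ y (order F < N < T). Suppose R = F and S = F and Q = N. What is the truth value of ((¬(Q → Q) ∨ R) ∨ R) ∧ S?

F

Q → Q = N → N = N  [¬N ∨ N]
¬(Q → Q) = ¬N = N
¬(Q → Q) ∨ R = N ∨ F = N
(¬(Q → Q) ∨ R) ∨ R = N ∨ F = N
((¬(Q → Q) ∨ R) ∨ R) ∧ S = N ∧ F = F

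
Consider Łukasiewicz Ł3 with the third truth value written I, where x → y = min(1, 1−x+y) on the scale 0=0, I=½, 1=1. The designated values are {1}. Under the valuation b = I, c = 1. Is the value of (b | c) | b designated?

Yes

b | c = I | 1 = 1
(b | c) | b = 1 | I = 1
1 ∈ {1}.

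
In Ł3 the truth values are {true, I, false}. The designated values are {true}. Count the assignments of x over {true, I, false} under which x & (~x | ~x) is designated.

0

x=true: false ·
x=I: I ·
x=false: false ·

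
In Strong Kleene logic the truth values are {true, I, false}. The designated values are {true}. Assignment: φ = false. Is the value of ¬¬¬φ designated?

¬φ = ¬false = true
¬¬φ = ¬true = false
¬¬¬φ = ¬false = true
true ∈ {true}.

Yes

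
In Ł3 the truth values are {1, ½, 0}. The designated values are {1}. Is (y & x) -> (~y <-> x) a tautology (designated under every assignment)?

Countermodel: y=1, x=1 gives 0, which is not designated.

No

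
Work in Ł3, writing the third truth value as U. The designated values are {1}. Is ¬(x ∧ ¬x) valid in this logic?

No

Countermodel: x=U gives U, which is not designated.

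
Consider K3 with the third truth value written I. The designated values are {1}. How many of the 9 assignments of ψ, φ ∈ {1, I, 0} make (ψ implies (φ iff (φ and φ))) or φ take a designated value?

Of the 9 assignments, 7 give a value in {1}.

7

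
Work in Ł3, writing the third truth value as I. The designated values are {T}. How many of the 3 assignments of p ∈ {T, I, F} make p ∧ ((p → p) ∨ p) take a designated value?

1

p=T: T ✓
p=I: I ·
p=F: F ·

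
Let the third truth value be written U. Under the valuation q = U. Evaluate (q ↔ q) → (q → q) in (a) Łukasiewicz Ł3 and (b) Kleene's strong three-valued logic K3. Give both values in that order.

T; U

In Łukasiewicz Ł3: q ↔ q = U ↔ U = T  [1 − |½−½|]
q → q = U → U = T
(q ↔ q) → (q → q) = T → T = T
In Kleene's strong three-valued logic K3: q ↔ q = U ↔ U = U
q → q = U → U = U  [¬U ∨ U]
(q ↔ q) → (q → q) = U → U = U
They differ because Łukasiewicz Ł3 and Kleene's strong three-valued logic K3 treat U differently under implication.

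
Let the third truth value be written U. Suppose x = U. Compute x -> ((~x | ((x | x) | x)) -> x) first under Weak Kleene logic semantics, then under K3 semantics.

U; U

In Weak Kleene logic: ~x = ~U = U
x | x = U | U = U
(x | x) | x = U | U = U
~x | ((x | x) | x) = U | U = U
(~x | ((x | x) | x)) -> x = U -> U = U  [any arg is the third value ⇒ result is the third value]
x -> ((~x | ((x | x) | x)) -> x) = U -> U = U
In K3: ~x = ~U = U
x | x = U | U = U
(x | x) | x = U | U = U
~x | ((x | x) | x) = U | U = U
(~x | ((x | x) | x)) -> x = U -> U = U  [~U | U]
x -> ((~x | ((x | x) | x)) -> x) = U -> U = U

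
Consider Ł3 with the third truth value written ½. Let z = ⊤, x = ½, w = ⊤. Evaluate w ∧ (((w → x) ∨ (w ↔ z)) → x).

w → x = ⊤ → ½ = ½  [min(1, 1−1+½)]
w ↔ z = ⊤ ↔ ⊤ = ⊤
(w → x) ∨ (w ↔ z) = ½ ∨ ⊤ = ⊤
((w → x) ∨ (w ↔ z)) → x = ⊤ → ½ = ½
w ∧ (((w → x) ∨ (w ↔ z)) → x) = ⊤ ∧ ½ = ½

½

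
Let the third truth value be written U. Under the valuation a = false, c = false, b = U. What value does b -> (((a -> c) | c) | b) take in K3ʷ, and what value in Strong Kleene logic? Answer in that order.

In K3ʷ: a -> c = false -> false = true
(a -> c) | c = true | false = true
((a -> c) | c) | b = true | U = U
b -> (((a -> c) | c) | b) = U -> U = U  [any arg is the third value ⇒ result is the third value]
In Strong Kleene logic: a -> c = false -> false = true
(a -> c) | c = true | false = true
((a -> c) | c) | b = true | U = true
b -> (((a -> c) | c) | b) = U -> true = true  [~U | true]
They differ because K3ʷ and Strong Kleene logic treat U differently under the binary connectives.

U; true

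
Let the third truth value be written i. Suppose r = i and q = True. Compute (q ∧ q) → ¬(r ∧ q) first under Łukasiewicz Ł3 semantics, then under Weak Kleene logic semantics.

In Łukasiewicz Ł3: q ∧ q = True ∧ True = True
r ∧ q = i ∧ True = i
¬(r ∧ q) = ¬i = i
(q ∧ q) → ¬(r ∧ q) = True → i = i
In Weak Kleene logic: q ∧ q = True ∧ True = True
r ∧ q = i ∧ True = i
¬(r ∧ q) = ¬i = i
(q ∧ q) → ¬(r ∧ q) = True → i = i

i; i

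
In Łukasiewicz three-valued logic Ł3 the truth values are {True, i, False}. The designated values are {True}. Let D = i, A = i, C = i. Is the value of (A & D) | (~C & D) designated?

A & D = i & i = i
~C = ~i = i
~C & D = i & i = i
(A & D) | (~C & D) = i | i = i
i ∉ {True}.

No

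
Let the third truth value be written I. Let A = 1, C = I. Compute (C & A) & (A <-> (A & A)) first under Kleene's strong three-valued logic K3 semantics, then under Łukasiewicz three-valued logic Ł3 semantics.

In Kleene's strong three-valued logic K3: C & A = I & 1 = I
A & A = 1 & 1 = 1
A <-> (A & A) = 1 <-> 1 = 1
(C & A) & (A <-> (A & A)) = I & 1 = I
In Łukasiewicz three-valued logic Ł3: C & A = I & 1 = I
A & A = 1 & 1 = 1
A <-> (A & A) = 1 <-> 1 = 1
(C & A) & (A <-> (A & A)) = I & 1 = I

I; I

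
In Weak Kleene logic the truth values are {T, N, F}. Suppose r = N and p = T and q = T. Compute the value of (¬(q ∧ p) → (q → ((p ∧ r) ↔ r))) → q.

N

q ∧ p = T ∧ T = T
¬(q ∧ p) = ¬T = F
p ∧ r = T ∧ N = N
(p ∧ r) ↔ r = N ↔ N = N
q → ((p ∧ r) ↔ r) = T → N = N  [any arg is the third value ⇒ result is the third value]
¬(q ∧ p) → (q → ((p ∧ r) ↔ r)) = F → N = N
(¬(q ∧ p) → (q → ((p ∧ r) ↔ r))) → q = N → T = N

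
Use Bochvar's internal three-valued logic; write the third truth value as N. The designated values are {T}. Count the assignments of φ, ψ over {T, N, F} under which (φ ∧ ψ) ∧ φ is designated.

Designated under: (φ=T, ψ=T).

1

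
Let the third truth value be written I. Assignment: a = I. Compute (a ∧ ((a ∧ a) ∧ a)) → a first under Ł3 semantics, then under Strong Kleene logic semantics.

In Ł3: a ∧ a = I ∧ I = I
(a ∧ a) ∧ a = I ∧ I = I
a ∧ ((a ∧ a) ∧ a) = I ∧ I = I
(a ∧ ((a ∧ a) ∧ a)) → a = I → I = True
In Strong Kleene logic: a ∧ a = I ∧ I = I
(a ∧ a) ∧ a = I ∧ I = I
a ∧ ((a ∧ a) ∧ a) = I ∧ I = I
(a ∧ ((a ∧ a) ∧ a)) → a = I → I = I  [¬I ∨ I]
They differ because Ł3 and Strong Kleene logic treat I differently under implication.

True; I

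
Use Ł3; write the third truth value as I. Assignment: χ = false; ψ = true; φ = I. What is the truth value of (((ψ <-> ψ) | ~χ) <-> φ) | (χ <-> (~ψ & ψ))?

ψ <-> ψ = true <-> true = true
~χ = ~false = true
(ψ <-> ψ) | ~χ = true | true = true
((ψ <-> ψ) | ~χ) <-> φ = true <-> I = I  [1 − |1−½|]
~ψ = ~true = false
~ψ & ψ = false & true = false
χ <-> (~ψ & ψ) = false <-> false = true
(((ψ <-> ψ) | ~χ) <-> φ) | (χ <-> (~ψ & ψ)) = I | true = true

true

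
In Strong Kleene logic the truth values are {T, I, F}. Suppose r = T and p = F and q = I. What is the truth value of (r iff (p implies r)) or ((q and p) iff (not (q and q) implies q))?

p implies r = F implies T = T
r iff (p implies r) = T iff T = T
q and p = I and F = F
q and q = I and I = I
not (q and q) = not I = I
not (q and q) implies q = I implies I = I  [not I or I]
(q and p) iff (not (q and q) implies q) = F iff I = I
(r iff (p implies r)) or ((q and p) iff (not (q and q) implies q)) = T or I = T

T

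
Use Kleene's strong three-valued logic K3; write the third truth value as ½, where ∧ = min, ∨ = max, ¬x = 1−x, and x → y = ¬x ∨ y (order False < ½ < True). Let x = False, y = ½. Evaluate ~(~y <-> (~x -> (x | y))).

½

~y = ~½ = ½
~x = ~False = True
x | y = False | ½ = ½
~x -> (x | y) = True -> ½ = ½
~y <-> (~x -> (x | y)) = ½ <-> ½ = ½
~(~y <-> (~x -> (x | y))) = ~½ = ½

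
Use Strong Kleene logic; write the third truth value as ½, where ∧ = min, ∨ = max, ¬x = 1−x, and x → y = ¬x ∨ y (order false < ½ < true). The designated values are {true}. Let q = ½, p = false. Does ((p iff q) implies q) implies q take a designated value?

No

p iff q = false iff ½ = ½
(p iff q) implies q = ½ implies ½ = ½  [not ½ or ½]
((p iff q) implies q) implies q = ½ implies ½ = ½
½ ∉ {true}.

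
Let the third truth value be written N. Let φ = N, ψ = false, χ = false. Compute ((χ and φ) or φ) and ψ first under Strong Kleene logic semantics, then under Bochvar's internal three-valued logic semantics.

false; N

In Strong Kleene logic: χ and φ = false and N = false
(χ and φ) or φ = false or N = N
((χ and φ) or φ) and ψ = N and false = false
In Bochvar's internal three-valued logic: χ and φ = false and N = N
(χ and φ) or φ = N or N = N
((χ and φ) or φ) and ψ = N and false = N
They differ because Strong Kleene logic and Bochvar's internal three-valued logic treat N differently under the binary connectives.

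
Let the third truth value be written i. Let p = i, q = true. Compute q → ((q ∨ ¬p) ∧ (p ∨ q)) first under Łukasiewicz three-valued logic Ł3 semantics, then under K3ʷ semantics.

true; i

In Łukasiewicz three-valued logic Ł3: ¬p = ¬i = i
q ∨ ¬p = true ∨ i = true
p ∨ q = i ∨ true = true
(q ∨ ¬p) ∧ (p ∨ q) = true ∧ true = true
q → ((q ∨ ¬p) ∧ (p ∨ q)) = true → true = true
In K3ʷ: ¬p = ¬i = i
q ∨ ¬p = true ∨ i = i
p ∨ q = i ∨ true = i
(q ∨ ¬p) ∧ (p ∨ q) = i ∧ i = i
q → ((q ∨ ¬p) ∧ (p ∨ q)) = true → i = i
They differ because Łukasiewicz three-valued logic Ł3 and K3ʷ treat i differently under the binary connectives.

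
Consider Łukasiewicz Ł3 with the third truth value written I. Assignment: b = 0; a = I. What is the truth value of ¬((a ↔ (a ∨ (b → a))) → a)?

b → a = 0 → I = 1  [min(1, 1−0+½)]
a ∨ (b → a) = I ∨ 1 = 1
a ↔ (a ∨ (b → a)) = I ↔ 1 = I
(a ↔ (a ∨ (b → a))) → a = I → I = 1
¬((a ↔ (a ∨ (b → a))) → a) = ¬1 = 0

0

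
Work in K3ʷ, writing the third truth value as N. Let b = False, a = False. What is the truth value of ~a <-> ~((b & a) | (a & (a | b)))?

~a = ~False = True
b & a = False & False = False
a | b = False | False = False
a & (a | b) = False & False = False
(b & a) | (a & (a | b)) = False | False = False
~((b & a) | (a & (a | b))) = ~False = True
~a <-> ~((b & a) | (a & (a | b))) = True <-> True = True

True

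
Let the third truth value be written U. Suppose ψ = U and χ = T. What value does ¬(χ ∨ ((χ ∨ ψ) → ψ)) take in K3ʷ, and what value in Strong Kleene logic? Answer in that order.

U; F

In K3ʷ: χ ∨ ψ = T ∨ U = U
(χ ∨ ψ) → ψ = U → U = U
χ ∨ ((χ ∨ ψ) → ψ) = T ∨ U = U
¬(χ ∨ ((χ ∨ ψ) → ψ)) = ¬U = U
In Strong Kleene logic: χ ∨ ψ = T ∨ U = T
(χ ∨ ψ) → ψ = T → U = U  [¬T ∨ U]
χ ∨ ((χ ∨ ψ) → ψ) = T ∨ U = T
¬(χ ∨ ((χ ∨ ψ) → ψ)) = ¬T = F
They differ because K3ʷ and Strong Kleene logic treat U differently under the binary connectives.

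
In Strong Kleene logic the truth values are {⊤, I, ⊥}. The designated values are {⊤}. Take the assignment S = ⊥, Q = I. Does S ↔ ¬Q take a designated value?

¬Q = ¬I = I
S ↔ ¬Q = ⊥ ↔ I = I
I ∉ {⊤}.

No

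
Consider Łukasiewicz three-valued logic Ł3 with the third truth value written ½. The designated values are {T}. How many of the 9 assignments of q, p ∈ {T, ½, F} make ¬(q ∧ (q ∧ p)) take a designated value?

Of the 9 assignments, 5 give a value in {T}.

5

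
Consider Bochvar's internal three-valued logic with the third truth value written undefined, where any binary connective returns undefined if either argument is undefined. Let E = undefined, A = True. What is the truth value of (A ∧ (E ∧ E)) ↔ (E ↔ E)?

E ∧ E = undefined ∧ undefined = undefined
A ∧ (E ∧ E) = True ∧ undefined = undefined
E ↔ E = undefined ↔ undefined = undefined
(A ∧ (E ∧ E)) ↔ (E ↔ E) = undefined ↔ undefined = undefined

undefined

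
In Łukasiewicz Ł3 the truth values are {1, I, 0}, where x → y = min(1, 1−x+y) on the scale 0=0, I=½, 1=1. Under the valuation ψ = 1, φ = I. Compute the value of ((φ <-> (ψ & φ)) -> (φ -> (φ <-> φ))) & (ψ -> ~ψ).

0

ψ & φ = 1 & I = I
φ <-> (ψ & φ) = I <-> I = 1  [1 − |½−½|]
φ <-> φ = I <-> I = 1
φ -> (φ <-> φ) = I -> 1 = 1
(φ <-> (ψ & φ)) -> (φ -> (φ <-> φ)) = 1 -> 1 = 1
~ψ = ~1 = 0
ψ -> ~ψ = 1 -> 0 = 0
((φ <-> (ψ & φ)) -> (φ -> (φ <-> φ))) & (ψ -> ~ψ) = 1 & 0 = 0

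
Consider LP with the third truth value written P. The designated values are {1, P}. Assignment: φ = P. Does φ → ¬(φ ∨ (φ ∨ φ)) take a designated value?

φ ∨ φ = P ∨ P = P
φ ∨ (φ ∨ φ) = P ∨ P = P
¬(φ ∨ (φ ∨ φ)) = ¬P = P
φ → ¬(φ ∨ (φ ∨ φ)) = P → P = P  [¬P ∨ P]
P ∈ {1, P}.

Yes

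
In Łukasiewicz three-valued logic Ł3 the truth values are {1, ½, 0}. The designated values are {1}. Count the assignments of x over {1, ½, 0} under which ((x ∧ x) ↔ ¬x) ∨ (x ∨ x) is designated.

2

x=1: 1 ✓
x=½: 1 ✓
x=0: 0 ·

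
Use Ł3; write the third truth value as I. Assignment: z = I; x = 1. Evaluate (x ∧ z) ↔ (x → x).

I

x ∧ z = 1 ∧ I = I
x → x = 1 → 1 = 1
(x ∧ z) ↔ (x → x) = I ↔ 1 = I  [1 − |½−1|]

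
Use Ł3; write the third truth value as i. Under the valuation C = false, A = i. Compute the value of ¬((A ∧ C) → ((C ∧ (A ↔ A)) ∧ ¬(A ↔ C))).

A ∧ C = i ∧ false = false
A ↔ A = i ↔ i = true
C ∧ (A ↔ A) = false ∧ true = false
A ↔ C = i ↔ false = i
¬(A ↔ C) = ¬i = i
(C ∧ (A ↔ A)) ∧ ¬(A ↔ C) = false ∧ i = false
(A ∧ C) → ((C ∧ (A ↔ A)) ∧ ¬(A ↔ C)) = false → false = true
¬((A ∧ C) → ((C ∧ (A ↔ A)) ∧ ¬(A ↔ C))) = ¬true = false

false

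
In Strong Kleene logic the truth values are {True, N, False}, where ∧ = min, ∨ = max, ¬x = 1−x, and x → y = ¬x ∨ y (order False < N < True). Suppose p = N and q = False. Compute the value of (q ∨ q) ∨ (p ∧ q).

q ∨ q = False ∨ False = False
p ∧ q = N ∧ False = False
(q ∨ q) ∨ (p ∧ q) = False ∨ False = False

False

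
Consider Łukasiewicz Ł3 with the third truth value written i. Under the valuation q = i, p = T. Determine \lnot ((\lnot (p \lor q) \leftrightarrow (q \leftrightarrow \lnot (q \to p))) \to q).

F

p \lor q = T \lor i = T
\lnot (p \lor q) = \lnot T = F
q \to p = i \to T = T  [min(1, 1−½+1)]
\lnot (q \to p) = \lnot T = F
q \leftrightarrow \lnot (q \to p) = i \leftrightarrow F = i
\lnot (p \lor q) \leftrightarrow (q \leftrightarrow \lnot (q \to p)) = F \leftrightarrow i = i
(\lnot (p \lor q) \leftrightarrow (q \leftrightarrow \lnot (q \to p))) \to q = i \to i = T
\lnot ((\lnot (p \lor q) \leftrightarrow (q \leftrightarrow \lnot (q \to p))) \to q) = \lnot T = F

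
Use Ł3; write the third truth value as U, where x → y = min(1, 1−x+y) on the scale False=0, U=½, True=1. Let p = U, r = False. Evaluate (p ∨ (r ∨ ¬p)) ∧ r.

¬p = ¬U = U
r ∨ ¬p = False ∨ U = U
p ∨ (r ∨ ¬p) = U ∨ U = U
(p ∨ (r ∨ ¬p)) ∧ r = U ∧ False = False

False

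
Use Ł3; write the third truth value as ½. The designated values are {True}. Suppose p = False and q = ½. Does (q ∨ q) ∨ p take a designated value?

q ∨ q = ½ ∨ ½ = ½
(q ∨ q) ∨ p = ½ ∨ False = ½
½ ∉ {True}.

No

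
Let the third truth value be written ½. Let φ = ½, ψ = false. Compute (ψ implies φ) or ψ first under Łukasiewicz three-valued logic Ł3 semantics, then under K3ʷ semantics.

In Łukasiewicz three-valued logic Ł3: ψ implies φ = false implies ½ = true  [min(1, 1−0+½)]
(ψ implies φ) or ψ = true or false = true
In K3ʷ: ψ implies φ = false implies ½ = ½  [any arg is the third value ⇒ result is the third value]
(ψ implies φ) or ψ = ½ or false = ½
They differ because Łukasiewicz three-valued logic Ł3 and K3ʷ treat ½ differently under the binary connectives.

true; ½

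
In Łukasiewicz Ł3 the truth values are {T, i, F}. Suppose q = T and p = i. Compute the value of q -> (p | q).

T

p | q = i | T = T
q -> (p | q) = T -> T = T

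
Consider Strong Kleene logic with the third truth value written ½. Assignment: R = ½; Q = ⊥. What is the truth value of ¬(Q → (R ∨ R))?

R ∨ R = ½ ∨ ½ = ½
Q → (R ∨ R) = ⊥ → ½ = ⊤
¬(Q → (R ∨ R)) = ¬⊤ = ⊥

⊥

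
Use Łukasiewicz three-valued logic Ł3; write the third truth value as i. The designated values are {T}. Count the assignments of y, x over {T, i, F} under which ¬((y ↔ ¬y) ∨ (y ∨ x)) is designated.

Designated under: (y=F, x=F).

1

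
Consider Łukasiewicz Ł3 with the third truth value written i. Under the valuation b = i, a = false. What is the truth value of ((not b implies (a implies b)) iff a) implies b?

not b = not i = i
a implies b = false implies i = true  [min(1, 1−0+½)]
not b implies (a implies b) = i implies true = true
(not b implies (a implies b)) iff a = true iff false = false
((not b implies (a implies b)) iff a) implies b = false implies i = true

true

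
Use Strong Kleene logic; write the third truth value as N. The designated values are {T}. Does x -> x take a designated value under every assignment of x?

No

Countermodel: x=N gives N, which is not designated.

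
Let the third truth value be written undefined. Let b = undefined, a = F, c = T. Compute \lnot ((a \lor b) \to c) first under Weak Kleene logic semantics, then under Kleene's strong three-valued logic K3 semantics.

In Weak Kleene logic: a \lor b = F \lor undefined = undefined
(a \lor b) \to c = undefined \to T = undefined  [any arg is the third value ⇒ result is the third value]
\lnot ((a \lor b) \to c) = \lnot undefined = undefined
In Kleene's strong three-valued logic K3: a \lor b = F \lor undefined = undefined
(a \lor b) \to c = undefined \to T = T  [\lnot undefined \lor T]
\lnot ((a \lor b) \to c) = \lnot T = F
They differ because Weak Kleene logic and Kleene's strong three-valued logic K3 treat undefined differently under the binary connectives.

undefined; F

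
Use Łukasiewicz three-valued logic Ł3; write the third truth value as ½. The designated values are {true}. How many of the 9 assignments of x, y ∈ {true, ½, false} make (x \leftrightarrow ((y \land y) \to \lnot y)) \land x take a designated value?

Designated under: (x=true, y=½); (x=true, y=false).

2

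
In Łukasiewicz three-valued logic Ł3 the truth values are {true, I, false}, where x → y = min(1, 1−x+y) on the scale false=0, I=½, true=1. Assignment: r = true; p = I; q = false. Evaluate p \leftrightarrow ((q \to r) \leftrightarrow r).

I

q \to r = false \to true = true
(q \to r) \leftrightarrow r = true \leftrightarrow true = true
p \leftrightarrow ((q \to r) \leftrightarrow r) = I \leftrightarrow true = I  [1 − |½−1|]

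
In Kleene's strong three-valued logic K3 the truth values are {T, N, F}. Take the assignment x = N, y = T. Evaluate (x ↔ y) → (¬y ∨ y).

x ↔ y = N ↔ T = N
¬y = ¬T = F
¬y ∨ y = F ∨ T = T
(x ↔ y) → (¬y ∨ y) = N → T = T

T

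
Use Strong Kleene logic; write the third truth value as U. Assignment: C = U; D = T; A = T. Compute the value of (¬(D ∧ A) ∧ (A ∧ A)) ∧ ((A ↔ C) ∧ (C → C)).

F

D ∧ A = T ∧ T = T
¬(D ∧ A) = ¬T = F
A ∧ A = T ∧ T = T
¬(D ∧ A) ∧ (A ∧ A) = F ∧ T = F
A ↔ C = T ↔ U = U
C → C = U → U = U
(A ↔ C) ∧ (C → C) = U ∧ U = U
(¬(D ∧ A) ∧ (A ∧ A)) ∧ ((A ↔ C) ∧ (C → C)) = F ∧ U = F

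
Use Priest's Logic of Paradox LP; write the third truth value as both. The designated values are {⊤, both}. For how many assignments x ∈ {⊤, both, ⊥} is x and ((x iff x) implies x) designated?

x=⊤: ⊤ ✓
x=both: both ✓
x=⊥: ⊥ ·

2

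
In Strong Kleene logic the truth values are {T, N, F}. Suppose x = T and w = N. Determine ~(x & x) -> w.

T

x & x = T & T = T
~(x & x) = ~T = F
~(x & x) -> w = F -> N = T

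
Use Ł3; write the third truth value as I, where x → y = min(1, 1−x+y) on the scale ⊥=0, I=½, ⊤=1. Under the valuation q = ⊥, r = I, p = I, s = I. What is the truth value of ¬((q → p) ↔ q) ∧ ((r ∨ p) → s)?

q → p = ⊥ → I = ⊤  [min(1, 1−0+½)]
(q → p) ↔ q = ⊤ ↔ ⊥ = ⊥
¬((q → p) ↔ q) = ¬⊥ = ⊤
r ∨ p = I ∨ I = I
(r ∨ p) → s = I → I = ⊤
¬((q → p) ↔ q) ∧ ((r ∨ p) → s) = ⊤ ∧ ⊤ = ⊤

⊤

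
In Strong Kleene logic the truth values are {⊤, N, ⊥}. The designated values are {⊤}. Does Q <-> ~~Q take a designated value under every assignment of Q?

Countermodel: Q=N gives N, which is not designated.

No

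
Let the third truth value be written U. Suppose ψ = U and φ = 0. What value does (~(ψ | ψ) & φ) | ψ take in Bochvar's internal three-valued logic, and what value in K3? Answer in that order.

In Bochvar's internal three-valued logic: ψ | ψ = U | U = U
~(ψ | ψ) = ~U = U
~(ψ | ψ) & φ = U & 0 = U
(~(ψ | ψ) & φ) | ψ = U | U = U
In K3: ψ | ψ = U | U = U
~(ψ | ψ) = ~U = U
~(ψ | ψ) & φ = U & 0 = 0
(~(ψ | ψ) & φ) | ψ = 0 | U = U

U; U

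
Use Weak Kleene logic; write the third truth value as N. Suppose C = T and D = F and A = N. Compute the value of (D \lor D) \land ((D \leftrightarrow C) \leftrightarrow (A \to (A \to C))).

N

D \lor D = F \lor F = F
D \leftrightarrow C = F \leftrightarrow T = F
A \to C = N \to T = N  [any arg is the third value ⇒ result is the third value]
A \to (A \to C) = N \to N = N
(D \leftrightarrow C) \leftrightarrow (A \to (A \to C)) = F \leftrightarrow N = N
(D \lor D) \land ((D \leftrightarrow C) \leftrightarrow (A \to (A \to C))) = F \land N = N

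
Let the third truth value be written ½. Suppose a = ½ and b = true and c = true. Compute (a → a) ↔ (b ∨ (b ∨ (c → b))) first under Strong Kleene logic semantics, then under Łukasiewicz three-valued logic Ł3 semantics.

In Strong Kleene logic: a → a = ½ → ½ = ½  [¬½ ∨ ½]
c → b = true → true = true
b ∨ (c → b) = true ∨ true = true
b ∨ (b ∨ (c → b)) = true ∨ true = true
(a → a) ↔ (b ∨ (b ∨ (c → b))) = ½ ↔ true = ½
In Łukasiewicz three-valued logic Ł3: a → a = ½ → ½ = true
c → b = true → true = true
b ∨ (c → b) = true ∨ true = true
b ∨ (b ∨ (c → b)) = true ∨ true = true
(a → a) ↔ (b ∨ (b ∨ (c → b))) = true ↔ true = true
They differ because Strong Kleene logic and Łukasiewicz three-valued logic Ł3 treat ½ differently under implication.

½; true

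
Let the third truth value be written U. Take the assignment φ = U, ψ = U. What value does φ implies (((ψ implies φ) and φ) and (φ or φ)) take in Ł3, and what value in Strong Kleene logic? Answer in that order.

true; U

In Ł3: ψ implies φ = U implies U = true  [min(1, 1−½+½)]
(ψ implies φ) and φ = true and U = U
φ or φ = U or U = U
((ψ implies φ) and φ) and (φ or φ) = U and U = U
φ implies (((ψ implies φ) and φ) and (φ or φ)) = U implies U = true
In Strong Kleene logic: ψ implies φ = U implies U = U  [not U or U]
(ψ implies φ) and φ = U and U = U
φ or φ = U or U = U
((ψ implies φ) and φ) and (φ or φ) = U and U = U
φ implies (((ψ implies φ) and φ) and (φ or φ)) = U implies U = U
They differ because Ł3 and Strong Kleene logic treat U differently under implication.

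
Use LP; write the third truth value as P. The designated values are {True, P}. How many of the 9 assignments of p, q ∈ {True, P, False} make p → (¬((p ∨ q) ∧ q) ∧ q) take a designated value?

Of the 9 assignments, 7 give a value in {True, P}.

7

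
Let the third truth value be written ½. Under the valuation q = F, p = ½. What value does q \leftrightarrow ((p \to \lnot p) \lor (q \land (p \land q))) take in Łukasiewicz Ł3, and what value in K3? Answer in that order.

In Łukasiewicz Ł3: \lnot p = \lnot ½ = ½
p \to \lnot p = ½ \to ½ = T
p \land q = ½ \land F = F
q \land (p \land q) = F \land F = F
(p \to \lnot p) \lor (q \land (p \land q)) = T \lor F = T
q \leftrightarrow ((p \to \lnot p) \lor (q \land (p \land q))) = F \leftrightarrow T = F
In K3: \lnot p = \lnot ½ = ½
p \to \lnot p = ½ \to ½ = ½  [\lnot ½ \lor ½]
p \land q = ½ \land F = F
q \land (p \land q) = F \land F = F
(p \to \lnot p) \lor (q \land (p \land q)) = ½ \lor F = ½
q \leftrightarrow ((p \to \lnot p) \lor (q \land (p \land q))) = F \leftrightarrow ½ = ½
They differ because Łukasiewicz Ł3 and K3 treat ½ differently under implication.

F; ½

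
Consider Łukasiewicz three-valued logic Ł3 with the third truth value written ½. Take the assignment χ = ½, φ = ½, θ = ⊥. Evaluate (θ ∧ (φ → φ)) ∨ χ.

½

φ → φ = ½ → ½ = ⊤  [min(1, 1−½+½)]
θ ∧ (φ → φ) = ⊥ ∧ ⊤ = ⊥
(θ ∧ (φ → φ)) ∨ χ = ⊥ ∨ ½ = ½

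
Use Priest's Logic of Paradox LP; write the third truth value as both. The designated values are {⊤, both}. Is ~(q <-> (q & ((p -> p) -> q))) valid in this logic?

No

Countermodel: q=⊤, p=⊤ gives ⊥, which is not designated.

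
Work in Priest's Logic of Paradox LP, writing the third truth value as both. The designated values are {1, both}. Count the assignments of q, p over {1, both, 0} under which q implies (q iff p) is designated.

8

Of the 9 assignments, 8 give a value in {1, both}.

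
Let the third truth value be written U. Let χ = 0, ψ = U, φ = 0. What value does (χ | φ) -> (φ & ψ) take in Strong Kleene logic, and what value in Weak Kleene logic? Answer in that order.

1; U

In Strong Kleene logic: χ | φ = 0 | 0 = 0
φ & ψ = 0 & U = 0
(χ | φ) -> (φ & ψ) = 0 -> 0 = 1
In Weak Kleene logic: χ | φ = 0 | 0 = 0
φ & ψ = 0 & U = U
(χ | φ) -> (φ & ψ) = 0 -> U = U
They differ because Strong Kleene logic and Weak Kleene logic treat U differently under the binary connectives.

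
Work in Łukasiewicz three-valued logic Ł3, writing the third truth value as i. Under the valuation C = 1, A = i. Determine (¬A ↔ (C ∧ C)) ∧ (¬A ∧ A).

i

¬A = ¬i = i
C ∧ C = 1 ∧ 1 = 1
¬A ↔ (C ∧ C) = i ↔ 1 = i  [1 − |½−1|]
¬A = ¬i = i
¬A ∧ A = i ∧ i = i
(¬A ↔ (C ∧ C)) ∧ (¬A ∧ A) = i ∧ i = i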